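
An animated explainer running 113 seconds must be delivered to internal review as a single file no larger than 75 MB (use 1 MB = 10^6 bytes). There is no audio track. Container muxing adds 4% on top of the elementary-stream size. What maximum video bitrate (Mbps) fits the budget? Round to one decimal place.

5.1 Mbps

Budget: 75 MB = 600.0 Mb.
Stream payload after overhead: 600.0 / 1.04 = 576.9 Mb.
Total bitrate budget: 576.9 Mb / 113 s = 5.106 Mbps.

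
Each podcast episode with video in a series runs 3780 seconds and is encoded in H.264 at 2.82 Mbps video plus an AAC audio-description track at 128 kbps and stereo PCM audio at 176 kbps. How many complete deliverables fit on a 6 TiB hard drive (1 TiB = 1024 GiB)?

Audio total: 128 + 176 = 304 kbps = 0.304 Mbps.
Total bitrate: 3.124 Mbps.
Per item: 3.124 Mbps × 3780 s = 11,809 Mb = 1,476 MB.
Capacity: 6 TiB = 52,776,558 Mb; 4469.29 items → 4469 complete.

4469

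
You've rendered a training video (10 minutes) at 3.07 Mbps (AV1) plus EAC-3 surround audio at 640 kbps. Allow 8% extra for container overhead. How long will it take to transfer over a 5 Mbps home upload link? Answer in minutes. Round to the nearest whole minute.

8 minutes

10 min = 600 s
Audio: 640 kbps = 0.640 Mbps.
Total bitrate: 3.710 Mbps.
File: 3.710 Mbps × 600 s = 2226.0 Mb.
With 8% container overhead: ×1.08. → 2404.1 Mb.
At 5 Mbps: 2404.1 / 5 = 480.8 s ≈ 8.01 minutes.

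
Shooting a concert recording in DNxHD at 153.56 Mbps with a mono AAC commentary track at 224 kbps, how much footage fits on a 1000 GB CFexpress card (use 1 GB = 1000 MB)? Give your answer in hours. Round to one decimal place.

14.5 hours

Audio: 224 kbps = 0.224 Mbps.
Total bitrate: 153.56 + 0.224 = 153.784 Mbps.
Capacity: 1000 GB = 8,000,000 Mb.
Recording time: 8,000,000 / 153.784 = 52,021 s ≈ 14.5 hours.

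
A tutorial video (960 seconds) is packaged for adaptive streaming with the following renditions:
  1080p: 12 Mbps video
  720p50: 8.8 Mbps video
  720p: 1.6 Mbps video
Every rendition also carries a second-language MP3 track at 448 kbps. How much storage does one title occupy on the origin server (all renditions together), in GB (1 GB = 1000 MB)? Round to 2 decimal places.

Audio: 448 kbps = 0.448 Mbps.
Sum of rendition bitrates: (12+0.448) + (8.8+0.448) + (1.6+0.448) = 23.744 Mbps.
× 960 s = 22,794 Mb = 2,849 MB = 2.849 GB.

2.85 GB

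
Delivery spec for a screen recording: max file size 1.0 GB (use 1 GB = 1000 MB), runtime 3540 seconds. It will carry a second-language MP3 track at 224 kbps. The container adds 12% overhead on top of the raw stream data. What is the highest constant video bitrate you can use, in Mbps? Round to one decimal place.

Budget: 1.0 GB = 8000.0 Mb.
Stream payload after overhead: 8000.0 / 1.12 = 7142.9 Mb.
Total bitrate budget: 7142.9 Mb / 3540 s = 2.018 Mbps.
Audio: 224 kbps = 0.224 Mbps.
Video: 2.018 − 0.224 = 1.794 Mbps.

1.8 Mbps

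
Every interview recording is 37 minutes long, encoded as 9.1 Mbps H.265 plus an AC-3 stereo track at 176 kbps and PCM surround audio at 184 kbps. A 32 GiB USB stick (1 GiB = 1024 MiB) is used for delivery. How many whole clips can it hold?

13

37 min = 2220 s
Audio total: 176 + 184 = 360 kbps = 0.360 Mbps.
Total bitrate: 9.460 Mbps.
Per item: 9.460 Mbps × 2220 s = 21,001 Mb = 2,625 MB.
Capacity: 32 GiB = 274,878 Mb; 13.09 items → 13 complete.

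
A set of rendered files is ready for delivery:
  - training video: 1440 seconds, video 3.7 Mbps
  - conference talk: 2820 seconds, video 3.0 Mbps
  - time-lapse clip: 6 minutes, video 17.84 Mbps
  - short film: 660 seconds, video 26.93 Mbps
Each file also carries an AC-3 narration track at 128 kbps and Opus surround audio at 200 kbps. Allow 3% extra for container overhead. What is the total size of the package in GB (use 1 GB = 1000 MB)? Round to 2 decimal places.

5.11 GB

Audio total: 128 + 200 = 328 kbps = 0.328 Mbps.
training video: 4.028 Mbps × 1440 s × 1.03 = 5974.3 Mb
conference talk: 3.328 Mbps × 2820 s × 1.03 = 9666.5 Mb
time-lapse clip: 18.168 Mbps × 360 s × 1.03 = 6736.7 Mb
short film: 27.258 Mbps × 660 s × 1.03 = 18530.0 Mb
Total: 40907.5 Mb = 5113.4 MB.
= 5.113 GB.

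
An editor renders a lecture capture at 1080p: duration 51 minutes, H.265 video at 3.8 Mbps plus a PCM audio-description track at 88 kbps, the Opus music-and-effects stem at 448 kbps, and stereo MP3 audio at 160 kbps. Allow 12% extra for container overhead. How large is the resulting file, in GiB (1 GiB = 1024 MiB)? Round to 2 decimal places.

1.79 GiB

51 min = 3060 s
Audio total: 88 + 448 + 160 = 696 kbps = 0.696 Mbps.
Total bitrate: 3.8 + 0.696 = 4.496 Mbps.
Stream data: 4.496 Mbps × 3060 s = 13757.8 Mb.
With 12% container overhead: ×1.12.
15,409 Mb = 1,926,086,400 bytes ÷ 1,073,741,824 = 1.794 GiB.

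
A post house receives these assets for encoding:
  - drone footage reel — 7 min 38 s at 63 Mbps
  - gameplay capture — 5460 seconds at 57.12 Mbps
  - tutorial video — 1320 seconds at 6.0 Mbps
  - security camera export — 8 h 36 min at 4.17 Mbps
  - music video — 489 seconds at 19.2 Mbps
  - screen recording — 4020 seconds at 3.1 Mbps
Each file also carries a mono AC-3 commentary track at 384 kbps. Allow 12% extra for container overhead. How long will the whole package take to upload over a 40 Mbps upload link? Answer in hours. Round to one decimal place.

4.0 hours

Audio: 384 kbps = 0.384 Mbps.
drone footage reel: 63.384 Mbps × 458 s × 1.12 = 32513.5 Mb
gameplay capture: 57.504 Mbps × 5460 s × 1.12 = 351648.5 Mb
tutorial video: 6.384 Mbps × 1320 s × 1.12 = 9438.1 Mb
security camera export: 4.554 Mbps × 30960 s × 1.12 = 157910.9 Mb
music video: 19.584 Mbps × 489 s × 1.12 = 10725.8 Mb
screen recording: 3.484 Mbps × 4020 s × 1.12 = 15686.4 Mb
Total: 577923.0 Mb = 72240.4 MB.
At 40 Mbps: 577923.0 / 40 = 14448 s ≈ 4.01 hours.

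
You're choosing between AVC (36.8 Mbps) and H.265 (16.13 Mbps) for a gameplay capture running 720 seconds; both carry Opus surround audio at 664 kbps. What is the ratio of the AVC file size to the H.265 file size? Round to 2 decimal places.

Audio: 664 kbps = 0.664 Mbps.
AVC: 37.464 Mbps × 720 s = 26974.1 Mb = 3.372 GB.
H.265: 16.794 Mbps × 720 s = 12091.7 Mb = 1.511 GB.
Ratio: 3.372 / 1.511 = 2.231.

2.23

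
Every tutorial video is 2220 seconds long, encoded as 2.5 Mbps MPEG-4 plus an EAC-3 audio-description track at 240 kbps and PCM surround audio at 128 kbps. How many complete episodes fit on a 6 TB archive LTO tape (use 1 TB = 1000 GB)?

7538

Audio total: 240 + 128 = 368 kbps = 0.368 Mbps.
Total bitrate: 2.868 Mbps.
Per item: 2.868 Mbps × 2220 s = 6,367 Mb = 795.9 MB.
Capacity: 6 TB = 48,000,000 Mb; 7538.92 items → 7538 complete.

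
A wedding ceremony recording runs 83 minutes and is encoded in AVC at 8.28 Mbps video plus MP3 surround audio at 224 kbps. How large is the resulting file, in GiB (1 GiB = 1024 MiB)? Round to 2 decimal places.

4.93 GiB

83 min = 4980 s
Audio: 224 kbps = 0.224 Mbps.
Total bitrate: 8.28 + 0.224 = 8.504 Mbps.
Stream data: 8.504 Mbps × 4980 s = 42349.9 Mb.
42,350 Mb = 5,293,740,000 bytes ÷ 1,073,741,824 = 4.930 GiB.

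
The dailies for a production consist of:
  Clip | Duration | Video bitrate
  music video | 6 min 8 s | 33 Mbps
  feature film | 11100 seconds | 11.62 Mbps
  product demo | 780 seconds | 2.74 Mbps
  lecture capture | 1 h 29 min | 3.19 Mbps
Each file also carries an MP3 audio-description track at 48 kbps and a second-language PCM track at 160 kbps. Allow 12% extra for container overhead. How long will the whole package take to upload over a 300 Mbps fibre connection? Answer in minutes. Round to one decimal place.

10.2 minutes

Audio total: 48 + 160 = 208 kbps = 0.208 Mbps.
music video: 33.208 Mbps × 368 s × 1.12 = 13687.0 Mb
feature film: 11.828 Mbps × 11100 s × 1.12 = 147045.7 Mb
product demo: 2.948 Mbps × 780 s × 1.12 = 2575.4 Mb
lecture capture: 3.398 Mbps × 5340 s × 1.12 = 20322.8 Mb
Total: 183630.8 Mb = 22953.9 MB.
At 300 Mbps: 183630.8 / 300 = 612 s ≈ 10.2 minutes.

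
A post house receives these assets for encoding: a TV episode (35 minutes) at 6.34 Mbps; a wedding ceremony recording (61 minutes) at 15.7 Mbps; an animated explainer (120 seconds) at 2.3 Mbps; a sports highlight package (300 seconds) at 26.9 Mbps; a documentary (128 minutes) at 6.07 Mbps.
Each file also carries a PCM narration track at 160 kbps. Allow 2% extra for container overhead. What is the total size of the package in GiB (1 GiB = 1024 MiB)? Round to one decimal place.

Audio: 160 kbps = 0.160 Mbps.
TV episode: 6.500 Mbps × 2100 s × 1.02 = 13923.0 Mb
wedding ceremony recording: 15.860 Mbps × 3660 s × 1.02 = 59208.6 Mb
animated explainer: 2.460 Mbps × 120 s × 1.02 = 301.1 Mb
sports highlight package: 27.060 Mbps × 300 s × 1.02 = 8280.4 Mb
documentary: 6.230 Mbps × 7680 s × 1.02 = 48803.3 Mb
Total: 130516.3 Mb = 16314.5 MB.
= 15.19 GiB.

15.2 GiB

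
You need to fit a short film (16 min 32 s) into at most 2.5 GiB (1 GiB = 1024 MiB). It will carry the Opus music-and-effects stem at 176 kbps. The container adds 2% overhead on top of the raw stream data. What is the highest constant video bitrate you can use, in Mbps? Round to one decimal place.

21.0 Mbps

Budget: 2.5 GiB = 21474.8 Mb.
Stream payload after overhead: 21474.8 / 1.02 = 21053.8 Mb.
16 min 32 s = 992 s
Total bitrate budget: 21053.8 Mb / 992 s = 21.224 Mbps.
Audio: 176 kbps = 0.176 Mbps.
Video: 21.224 − 0.176 = 21.048 Mbps.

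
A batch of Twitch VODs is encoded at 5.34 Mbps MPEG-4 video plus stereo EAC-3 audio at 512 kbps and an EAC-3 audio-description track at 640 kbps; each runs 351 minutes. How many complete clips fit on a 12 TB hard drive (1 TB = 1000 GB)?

351 min = 21060 s
Audio total: 512 + 640 = 1152 kbps = 1.152 Mbps.
Total bitrate: 6.492 Mbps.
Per item: 6.492 Mbps × 21060 s = 136,722 Mb = 17,090 MB.
Capacity: 12 TB = 96,000,000 Mb; 702.16 items → 702 complete.

702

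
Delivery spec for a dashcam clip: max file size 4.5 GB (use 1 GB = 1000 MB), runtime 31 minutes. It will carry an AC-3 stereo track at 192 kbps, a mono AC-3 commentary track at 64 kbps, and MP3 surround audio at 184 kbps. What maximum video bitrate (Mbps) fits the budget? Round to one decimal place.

18.9 Mbps

Budget: 4.5 GB = 36000.0 Mb.
31 min = 1860 s
Total bitrate budget: 36000.0 Mb / 1860 s = 19.355 Mbps.
Audio total: 192 + 64 + 184 = 440 kbps = 0.440 Mbps.
Video: 19.355 − 0.440 = 18.915 Mbps.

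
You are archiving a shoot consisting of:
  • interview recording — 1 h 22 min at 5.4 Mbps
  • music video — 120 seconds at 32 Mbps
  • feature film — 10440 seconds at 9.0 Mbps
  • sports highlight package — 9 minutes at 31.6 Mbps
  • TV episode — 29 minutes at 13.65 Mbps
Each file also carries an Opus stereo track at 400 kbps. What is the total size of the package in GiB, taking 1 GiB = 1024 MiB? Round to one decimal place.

Audio: 400 kbps = 0.400 Mbps.
interview recording: 5.800 Mbps × 4920 s = 28536.0 Mb
music video: 32.400 Mbps × 120 s = 3888.0 Mb
feature film: 9.400 Mbps × 10440 s = 98136.0 Mb
sports highlight package: 32.000 Mbps × 540 s = 17280.0 Mb
TV episode: 14.050 Mbps × 1740 s = 24447.0 Mb
Total: 172287.0 Mb = 21535.9 MB.
= 20.06 GiB.

20.1 GiB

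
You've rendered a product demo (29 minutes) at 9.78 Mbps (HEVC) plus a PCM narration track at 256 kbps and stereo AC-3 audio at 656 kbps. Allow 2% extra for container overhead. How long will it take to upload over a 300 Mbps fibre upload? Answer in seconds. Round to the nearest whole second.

29 min = 1740 s
Audio total: 256 + 656 = 912 kbps = 0.912 Mbps.
Total bitrate: 10.692 Mbps.
File: 10.692 Mbps × 1740 s = 18604.1 Mb.
With 2% container overhead: ×1.02. → 18976.2 Mb.
At 300 Mbps: 18976.2 / 300 = 63.3 s ≈ 63.3 seconds.

63 seconds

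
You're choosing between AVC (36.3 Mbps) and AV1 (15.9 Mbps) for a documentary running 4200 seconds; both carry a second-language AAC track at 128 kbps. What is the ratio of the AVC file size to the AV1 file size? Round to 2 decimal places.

2.27

Audio: 128 kbps = 0.128 Mbps.
AVC: 36.428 Mbps × 4200 s = 152997.6 Mb = 19.125 GB.
AV1: 16.028 Mbps × 4200 s = 67317.6 Mb = 8.415 GB.
Ratio: 19.125 / 8.415 = 2.273.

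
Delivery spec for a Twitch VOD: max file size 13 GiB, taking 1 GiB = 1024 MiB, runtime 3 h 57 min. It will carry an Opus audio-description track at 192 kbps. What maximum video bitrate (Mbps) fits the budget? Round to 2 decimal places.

7.66 Mbps

Budget: 13 GiB = 111669.1 Mb.
3 h 57 min = 237 min = 14220 s
Total bitrate budget: 111669.1 Mb / 14220 s = 7.853 Mbps.
Audio: 192 kbps = 0.192 Mbps.
Video: 7.853 − 0.192 = 7.661 Mbps.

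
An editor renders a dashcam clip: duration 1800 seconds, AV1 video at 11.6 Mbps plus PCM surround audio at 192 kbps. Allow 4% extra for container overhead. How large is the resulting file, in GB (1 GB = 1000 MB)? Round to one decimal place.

Audio: 192 kbps = 0.192 Mbps.
Total bitrate: 11.6 + 0.192 = 11.792 Mbps.
Stream data: 11.792 Mbps × 1800 s = 21225.6 Mb.
With 4% container overhead: ×1.04.
22,075 Mb ÷ 8 = 2,759 MB → 2.759 GB.

2.8 GB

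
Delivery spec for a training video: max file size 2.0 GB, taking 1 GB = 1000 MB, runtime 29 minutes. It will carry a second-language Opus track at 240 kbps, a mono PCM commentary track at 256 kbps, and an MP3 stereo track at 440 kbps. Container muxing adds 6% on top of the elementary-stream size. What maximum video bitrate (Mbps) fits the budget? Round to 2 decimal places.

7.74 Mbps

Budget: 2.0 GB = 16000.0 Mb.
Stream payload after overhead: 16000.0 / 1.06 = 15094.3 Mb.
29 min = 1740 s
Total bitrate budget: 15094.3 Mb / 1740 s = 8.675 Mbps.
Audio total: 240 + 256 + 440 = 936 kbps = 0.936 Mbps.
Video: 8.675 − 0.936 = 7.739 Mbps.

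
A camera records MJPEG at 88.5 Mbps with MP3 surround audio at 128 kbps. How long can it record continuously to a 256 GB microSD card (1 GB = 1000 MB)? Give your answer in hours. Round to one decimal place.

6.4 hours

Audio: 128 kbps = 0.128 Mbps.
Total bitrate: 88.5 + 0.128 = 88.628 Mbps.
Capacity: 256 GB = 2,048,000 Mb.
Recording time: 2,048,000 / 88.628 = 23,108 s ≈ 6.42 hours.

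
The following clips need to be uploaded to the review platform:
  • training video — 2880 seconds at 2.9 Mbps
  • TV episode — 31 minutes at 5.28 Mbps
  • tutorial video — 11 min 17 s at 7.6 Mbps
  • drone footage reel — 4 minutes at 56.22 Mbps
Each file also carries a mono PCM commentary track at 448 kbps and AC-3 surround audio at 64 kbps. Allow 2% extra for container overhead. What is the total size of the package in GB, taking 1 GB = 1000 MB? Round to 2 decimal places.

Audio total: 448 + 64 = 512 kbps = 0.512 Mbps.
training video: 3.412 Mbps × 2880 s × 1.02 = 10023.1 Mb
TV episode: 5.792 Mbps × 1860 s × 1.02 = 10988.6 Mb
tutorial video: 8.112 Mbps × 677 s × 1.02 = 5601.7 Mb
drone footage reel: 56.732 Mbps × 240 s × 1.02 = 13888.0 Mb
Total: 40501.3 Mb = 5062.7 MB.
= 5.063 GB.

5.06 GB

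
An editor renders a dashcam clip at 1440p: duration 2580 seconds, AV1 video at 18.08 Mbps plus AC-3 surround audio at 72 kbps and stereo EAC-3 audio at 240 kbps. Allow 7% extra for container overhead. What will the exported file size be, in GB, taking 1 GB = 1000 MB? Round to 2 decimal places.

Audio total: 72 + 240 = 312 kbps = 0.312 Mbps.
Total bitrate: 18.08 + 0.312 = 18.392 Mbps.
Stream data: 18.392 Mbps × 2580 s = 47451.4 Mb.
With 7% container overhead: ×1.07.
50,773 Mb ÷ 8 = 6,347 MB → 6.347 GB.

6.35 GB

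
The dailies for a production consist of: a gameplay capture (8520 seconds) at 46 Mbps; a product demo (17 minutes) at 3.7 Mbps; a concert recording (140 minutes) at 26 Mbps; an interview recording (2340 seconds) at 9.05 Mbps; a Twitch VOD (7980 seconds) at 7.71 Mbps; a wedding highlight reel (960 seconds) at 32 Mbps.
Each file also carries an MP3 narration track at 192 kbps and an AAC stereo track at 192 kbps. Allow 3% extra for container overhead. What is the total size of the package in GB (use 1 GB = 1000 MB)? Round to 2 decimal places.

95.11 GB

Audio total: 192 + 192 = 384 kbps = 0.384 Mbps.
gameplay capture: 46.384 Mbps × 8520 s × 1.03 = 407047.4 Mb
product demo: 4.084 Mbps × 1020 s × 1.03 = 4290.7 Mb
concert recording: 26.384 Mbps × 8400 s × 1.03 = 228274.4 Mb
interview recording: 9.434 Mbps × 2340 s × 1.03 = 22737.8 Mb
Twitch VOD: 8.094 Mbps × 7980 s × 1.03 = 66527.8 Mb
wedding highlight reel: 32.384 Mbps × 960 s × 1.03 = 32021.3 Mb
Total: 760899.4 Mb = 95112.4 MB.
= 95.11 GB.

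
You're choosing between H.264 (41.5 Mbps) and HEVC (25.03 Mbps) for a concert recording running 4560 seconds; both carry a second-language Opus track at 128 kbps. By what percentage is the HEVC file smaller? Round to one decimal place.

39.6%

Audio: 128 kbps = 0.128 Mbps.
H.264: 41.628 Mbps × 4560 s = 189823.7 Mb = 23.728 GB.
HEVC: 25.158 Mbps × 4560 s = 114720.5 Mb = 14.340 GB.
Reduction: (1 − 14.340/23.728) × 100 = 39.56%.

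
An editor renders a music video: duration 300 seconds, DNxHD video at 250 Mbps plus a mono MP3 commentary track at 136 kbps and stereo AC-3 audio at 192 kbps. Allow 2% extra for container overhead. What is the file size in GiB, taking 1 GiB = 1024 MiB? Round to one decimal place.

8.9 GiB

Audio total: 136 + 192 = 328 kbps = 0.328 Mbps.
Total bitrate: 250 + 0.328 = 250.328 Mbps.
Stream data: 250.328 Mbps × 300 s = 75098.4 Mb.
With 2% container overhead: ×1.02.
76,600 Mb = 9,575,046,000 bytes ÷ 1,073,741,824 = 8.917 GiB.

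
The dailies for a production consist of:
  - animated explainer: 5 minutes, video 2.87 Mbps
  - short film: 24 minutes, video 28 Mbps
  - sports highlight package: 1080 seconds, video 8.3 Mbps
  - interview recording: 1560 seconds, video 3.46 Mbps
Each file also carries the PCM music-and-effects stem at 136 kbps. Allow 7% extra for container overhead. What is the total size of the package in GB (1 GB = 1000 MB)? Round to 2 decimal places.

7.51 GB

Audio: 136 kbps = 0.136 Mbps.
animated explainer: 3.006 Mbps × 300 s × 1.07 = 964.9 Mb
short film: 28.136 Mbps × 1440 s × 1.07 = 43351.9 Mb
sports highlight package: 8.436 Mbps × 1080 s × 1.07 = 9748.6 Mb
interview recording: 3.596 Mbps × 1560 s × 1.07 = 6002.4 Mb
Total: 60068.0 Mb = 7508.5 MB.
= 7.508 GB.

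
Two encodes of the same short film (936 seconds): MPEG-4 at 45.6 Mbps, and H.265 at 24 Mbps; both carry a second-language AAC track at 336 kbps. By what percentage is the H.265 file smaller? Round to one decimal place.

47.0%

Audio: 336 kbps = 0.336 Mbps.
MPEG-4: 45.936 Mbps × 936 s = 42996.1 Mb = 5.375 GB.
H.265: 24.336 Mbps × 936 s = 22778.5 Mb = 2.847 GB.
Reduction: (1 − 2.847/5.375) × 100 = 47.02%.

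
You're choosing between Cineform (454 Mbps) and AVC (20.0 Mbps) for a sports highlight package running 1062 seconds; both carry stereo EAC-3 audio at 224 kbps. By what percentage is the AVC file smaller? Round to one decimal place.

Audio: 224 kbps = 0.224 Mbps.
Cineform: 454.224 Mbps × 1062 s = 482385.9 Mb = 60.298 GB.
AVC: 20.224 Mbps × 1062 s = 21477.9 Mb = 2.685 GB.
Reduction: (1 − 2.685/60.298) × 100 = 95.55%.

95.5%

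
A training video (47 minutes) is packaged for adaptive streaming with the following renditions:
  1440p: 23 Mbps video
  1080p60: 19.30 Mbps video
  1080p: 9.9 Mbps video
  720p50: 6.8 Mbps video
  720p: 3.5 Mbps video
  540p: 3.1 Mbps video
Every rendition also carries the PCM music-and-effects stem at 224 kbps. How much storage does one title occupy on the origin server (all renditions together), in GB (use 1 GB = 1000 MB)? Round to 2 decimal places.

23.60 GB

47 min = 2820 s
Audio: 224 kbps = 0.224 Mbps.
Sum of rendition bitrates: (23+0.224) + (19.30+0.224) + (9.9+0.224) + (6.8+0.224) + (3.5+0.224) + (3.1+0.224) = 66.944 Mbps.
× 2820 s = 188,782 Mb = 23,598 MB = 23.60 GB.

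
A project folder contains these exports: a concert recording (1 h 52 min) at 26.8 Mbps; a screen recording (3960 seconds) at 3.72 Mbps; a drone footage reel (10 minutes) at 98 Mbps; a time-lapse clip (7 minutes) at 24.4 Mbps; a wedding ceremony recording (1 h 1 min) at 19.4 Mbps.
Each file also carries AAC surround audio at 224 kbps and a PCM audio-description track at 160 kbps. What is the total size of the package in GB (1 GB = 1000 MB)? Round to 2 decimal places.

Audio total: 224 + 160 = 384 kbps = 0.384 Mbps.
concert recording: 27.184 Mbps × 6720 s = 182676.5 Mb
screen recording: 4.104 Mbps × 3960 s = 16251.8 Mb
drone footage reel: 98.384 Mbps × 600 s = 59030.4 Mb
time-lapse clip: 24.784 Mbps × 420 s = 10409.3 Mb
wedding ceremony recording: 19.784 Mbps × 3660 s = 72409.4 Mb
Total: 340777.4 Mb = 42597.2 MB.
= 42.60 GB.

42.60 GB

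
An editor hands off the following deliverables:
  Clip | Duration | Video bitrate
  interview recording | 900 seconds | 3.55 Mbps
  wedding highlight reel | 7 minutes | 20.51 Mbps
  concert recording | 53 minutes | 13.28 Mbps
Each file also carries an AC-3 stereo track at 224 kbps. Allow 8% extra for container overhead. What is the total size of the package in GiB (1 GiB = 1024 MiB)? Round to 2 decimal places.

6.92 GiB

Audio: 224 kbps = 0.224 Mbps.
interview recording: 3.774 Mbps × 900 s × 1.08 = 3668.3 Mb
wedding highlight reel: 20.734 Mbps × 420 s × 1.08 = 9404.9 Mb
concert recording: 13.504 Mbps × 3180 s × 1.08 = 46378.1 Mb
Total: 59451.4 Mb = 7431.4 MB.
= 6.921 GiB.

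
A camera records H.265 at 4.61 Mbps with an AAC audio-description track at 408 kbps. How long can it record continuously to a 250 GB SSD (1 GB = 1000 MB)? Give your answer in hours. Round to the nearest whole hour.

Audio: 408 kbps = 0.408 Mbps.
Total bitrate: 4.61 + 0.408 = 5.018 Mbps.
Capacity: 250 GB = 2,000,000 Mb.
Recording time: 2,000,000 / 5.018 = 398,565 s ≈ 111 hours.

111 hours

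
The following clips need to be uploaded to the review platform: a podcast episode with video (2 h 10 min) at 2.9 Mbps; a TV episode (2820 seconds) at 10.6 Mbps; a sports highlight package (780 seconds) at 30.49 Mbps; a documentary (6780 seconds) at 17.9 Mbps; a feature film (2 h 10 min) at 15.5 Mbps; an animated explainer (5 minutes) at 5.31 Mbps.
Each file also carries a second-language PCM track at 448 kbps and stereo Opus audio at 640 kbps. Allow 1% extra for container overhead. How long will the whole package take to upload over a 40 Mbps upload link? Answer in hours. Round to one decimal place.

Audio total: 448 + 640 = 1088 kbps = 1.088 Mbps.
podcast episode with video: 3.988 Mbps × 7800 s × 1.01 = 31417.5 Mb
TV episode: 11.688 Mbps × 2820 s × 1.01 = 33289.8 Mb
sports highlight package: 31.578 Mbps × 780 s × 1.01 = 24877.1 Mb
documentary: 18.988 Mbps × 6780 s × 1.01 = 130026.0 Mb
feature film: 16.588 Mbps × 7800 s × 1.01 = 130680.3 Mb
animated explainer: 6.398 Mbps × 300 s × 1.01 = 1938.6 Mb
Total: 352229.3 Mb = 44028.7 MB.
At 40 Mbps: 352229.3 / 40 = 8806 s ≈ 2.45 hours.

2.4 hours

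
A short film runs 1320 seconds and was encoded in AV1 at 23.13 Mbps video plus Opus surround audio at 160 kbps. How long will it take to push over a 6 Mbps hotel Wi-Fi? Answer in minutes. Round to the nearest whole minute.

Audio: 160 kbps = 0.160 Mbps.
Total bitrate: 23.290 Mbps.
File: 23.290 Mbps × 1320 s = 30742.8 Mb.
At 6 Mbps: 30742.8 / 6 = 5123.8 s ≈ 85.4 minutes.

85 minutes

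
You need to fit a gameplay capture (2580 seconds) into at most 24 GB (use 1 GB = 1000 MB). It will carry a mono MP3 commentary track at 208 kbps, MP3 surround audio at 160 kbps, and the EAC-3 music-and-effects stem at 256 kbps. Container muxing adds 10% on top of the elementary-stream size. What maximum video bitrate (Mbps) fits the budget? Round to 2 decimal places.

Budget: 24 GB = 192000.0 Mb.
Stream payload after overhead: 192000.0 / 1.10 = 174545.5 Mb.
Total bitrate budget: 174545.5 Mb / 2580 s = 67.653 Mbps.
Audio total: 208 + 160 + 256 = 624 kbps = 0.624 Mbps.
Video: 67.653 − 0.624 = 67.029 Mbps.

67.03 Mbps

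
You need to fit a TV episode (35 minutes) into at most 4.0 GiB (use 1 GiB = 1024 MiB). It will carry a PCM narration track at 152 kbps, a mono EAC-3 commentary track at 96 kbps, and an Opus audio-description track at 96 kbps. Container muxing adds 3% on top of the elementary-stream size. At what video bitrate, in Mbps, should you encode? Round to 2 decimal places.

15.54 Mbps

Budget: 4.0 GiB = 34359.7 Mb.
Stream payload after overhead: 34359.7 / 1.03 = 33359.0 Mb.
35 min = 2100 s
Total bitrate budget: 33359.0 Mb / 2100 s = 15.885 Mbps.
Audio total: 152 + 96 + 96 = 344 kbps = 0.344 Mbps.
Video: 15.885 − 0.344 = 15.541 Mbps.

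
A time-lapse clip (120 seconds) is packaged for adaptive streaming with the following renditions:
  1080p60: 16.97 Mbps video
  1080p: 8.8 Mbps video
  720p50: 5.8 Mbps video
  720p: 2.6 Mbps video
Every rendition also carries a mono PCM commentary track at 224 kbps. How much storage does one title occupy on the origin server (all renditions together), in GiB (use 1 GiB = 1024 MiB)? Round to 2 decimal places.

Audio: 224 kbps = 0.224 Mbps.
Sum of rendition bitrates: (16.97+0.224) + (8.8+0.224) + (5.8+0.224) + (2.6+0.224) = 35.066 Mbps.
× 120 s = 4,208 Mb = 526.0 MB = 0.4899 GiB.

0.49 GiB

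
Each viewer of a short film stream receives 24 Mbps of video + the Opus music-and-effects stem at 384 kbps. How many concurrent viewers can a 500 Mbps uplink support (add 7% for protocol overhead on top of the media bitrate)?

Audio: 384 kbps = 0.384 Mbps.
Per-viewer media rate: 24.384 Mbps.
On the wire with 7% overhead: 26.091 Mbps.
500 Mbps = 500.0 Mbps; 500.0 / 26.091 = 19.16 → 19 viewers.

19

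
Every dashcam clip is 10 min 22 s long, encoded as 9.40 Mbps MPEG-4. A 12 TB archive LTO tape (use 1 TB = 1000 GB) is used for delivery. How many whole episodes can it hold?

10 min 22 s = 622 s
Per item: 9.400 Mbps × 622 s = 5,847 Mb = 730.9 MB.
Capacity: 12 TB = 96,000,000 Mb; 16419.24 items → 16419 complete.

16419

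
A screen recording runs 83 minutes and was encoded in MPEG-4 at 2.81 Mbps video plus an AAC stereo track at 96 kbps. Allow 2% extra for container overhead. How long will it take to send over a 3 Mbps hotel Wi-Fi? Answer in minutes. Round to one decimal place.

82.0 minutes

83 min = 4980 s
Audio: 96 kbps = 0.096 Mbps.
Total bitrate: 2.906 Mbps.
File: 2.906 Mbps × 4980 s = 14471.9 Mb.
With 2% container overhead: ×1.02. → 14761.3 Mb.
At 3 Mbps: 14761.3 / 3 = 4920.4 s ≈ 82 minutes.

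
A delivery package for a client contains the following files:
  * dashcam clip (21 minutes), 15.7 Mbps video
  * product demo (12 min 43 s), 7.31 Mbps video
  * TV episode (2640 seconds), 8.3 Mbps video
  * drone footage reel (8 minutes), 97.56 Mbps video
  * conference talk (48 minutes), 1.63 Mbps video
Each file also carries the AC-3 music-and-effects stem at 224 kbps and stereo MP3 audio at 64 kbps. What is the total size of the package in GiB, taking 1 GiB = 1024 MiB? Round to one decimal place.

Audio total: 224 + 64 = 288 kbps = 0.288 Mbps.
dashcam clip: 15.988 Mbps × 1260 s = 20144.9 Mb
product demo: 7.598 Mbps × 763 s = 5797.3 Mb
TV episode: 8.588 Mbps × 2640 s = 22672.3 Mb
drone footage reel: 97.848 Mbps × 480 s = 46967.0 Mb
conference talk: 1.918 Mbps × 2880 s = 5523.8 Mb
Total: 101105.4 Mb = 12638.2 MB.
= 11.77 GiB.

11.8 GiB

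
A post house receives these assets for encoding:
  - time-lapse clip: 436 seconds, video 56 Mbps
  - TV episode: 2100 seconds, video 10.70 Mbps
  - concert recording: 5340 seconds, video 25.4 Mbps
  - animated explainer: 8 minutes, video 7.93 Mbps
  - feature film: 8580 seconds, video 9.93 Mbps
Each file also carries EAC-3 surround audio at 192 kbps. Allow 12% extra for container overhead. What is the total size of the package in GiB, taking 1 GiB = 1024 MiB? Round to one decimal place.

35.8 GiB

Audio: 192 kbps = 0.192 Mbps.
time-lapse clip: 56.192 Mbps × 436 s × 1.12 = 27439.7 Mb
TV episode: 10.892 Mbps × 2100 s × 1.12 = 25618.0 Mb
concert recording: 25.592 Mbps × 5340 s × 1.12 = 153060.6 Mb
animated explainer: 8.122 Mbps × 480 s × 1.12 = 4366.4 Mb
feature film: 10.122 Mbps × 8580 s × 1.12 = 97268.4 Mb
Total: 307753.1 Mb = 38469.1 MB.
= 35.83 GiB.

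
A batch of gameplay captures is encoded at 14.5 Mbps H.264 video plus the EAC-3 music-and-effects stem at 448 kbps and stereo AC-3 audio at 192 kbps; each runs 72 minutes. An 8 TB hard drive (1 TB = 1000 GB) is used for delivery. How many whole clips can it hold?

978

72 min = 4320 s
Audio total: 448 + 192 = 640 kbps = 0.640 Mbps.
Total bitrate: 15.140 Mbps.
Per item: 15.140 Mbps × 4320 s = 65,405 Mb = 8,176 MB.
Capacity: 8 TB = 64,000,000 Mb; 978.52 items → 978 complete.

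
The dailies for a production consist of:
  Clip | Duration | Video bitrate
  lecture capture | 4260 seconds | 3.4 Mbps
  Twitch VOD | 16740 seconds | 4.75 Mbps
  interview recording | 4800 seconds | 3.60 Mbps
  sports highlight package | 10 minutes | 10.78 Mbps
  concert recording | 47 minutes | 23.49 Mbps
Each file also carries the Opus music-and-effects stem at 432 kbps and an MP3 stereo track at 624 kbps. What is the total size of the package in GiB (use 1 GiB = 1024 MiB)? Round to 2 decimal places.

Audio total: 432 + 624 = 1056 kbps = 1.056 Mbps.
lecture capture: 4.456 Mbps × 4260 s = 18982.6 Mb
Twitch VOD: 5.806 Mbps × 16740 s = 97192.4 Mb
interview recording: 4.656 Mbps × 4800 s = 22348.8 Mb
sports highlight package: 11.836 Mbps × 600 s = 7101.6 Mb
concert recording: 24.546 Mbps × 2820 s = 69219.7 Mb
Total: 214845.1 Mb = 26855.6 MB.
= 25.01 GiB.

25.01 GiB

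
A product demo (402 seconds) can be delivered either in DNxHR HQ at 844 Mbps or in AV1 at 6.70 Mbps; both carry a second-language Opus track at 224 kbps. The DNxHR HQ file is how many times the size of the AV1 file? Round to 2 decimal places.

121.93

Audio: 224 kbps = 0.224 Mbps.
DNxHR HQ: 844.224 Mbps × 402 s = 339378.0 Mb = 42.422 GB.
AV1: 6.924 Mbps × 402 s = 2783.4 Mb = 0.348 GB.
Ratio: 42.422 / 0.348 = 121.927.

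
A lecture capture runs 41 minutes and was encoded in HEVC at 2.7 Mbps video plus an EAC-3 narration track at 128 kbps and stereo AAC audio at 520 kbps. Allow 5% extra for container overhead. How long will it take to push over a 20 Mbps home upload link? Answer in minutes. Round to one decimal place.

7.2 minutes

41 min = 2460 s
Audio total: 128 + 520 = 648 kbps = 0.648 Mbps.
Total bitrate: 3.348 Mbps.
File: 3.348 Mbps × 2460 s = 8236.1 Mb.
With 5% container overhead: ×1.05. → 8647.9 Mb.
At 20 Mbps: 8647.9 / 20 = 432.4 s ≈ 7.21 minutes.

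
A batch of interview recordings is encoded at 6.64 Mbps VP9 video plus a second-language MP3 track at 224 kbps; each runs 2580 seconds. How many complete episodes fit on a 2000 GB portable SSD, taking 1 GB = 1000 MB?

903

Audio: 224 kbps = 0.224 Mbps.
Total bitrate: 6.864 Mbps.
Per item: 6.864 Mbps × 2580 s = 17,709 Mb = 2,214 MB.
Capacity: 2000 GB = 16,000,000 Mb; 903.49 items → 903 complete.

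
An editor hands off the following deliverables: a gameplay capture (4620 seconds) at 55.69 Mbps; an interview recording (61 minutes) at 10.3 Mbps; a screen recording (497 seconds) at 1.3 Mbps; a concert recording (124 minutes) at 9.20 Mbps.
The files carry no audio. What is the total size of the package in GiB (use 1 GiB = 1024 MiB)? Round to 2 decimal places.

gameplay capture: 55.690 Mbps × 4620 s = 257287.8 Mb
interview recording: 10.300 Mbps × 3660 s = 37698.0 Mb
screen recording: 1.300 Mbps × 497 s = 646.1 Mb
concert recording: 9.200 Mbps × 7440 s = 68448.0 Mb
Total: 364079.9 Mb = 45510.0 MB.
= 42.38 GiB.

42.38 GiB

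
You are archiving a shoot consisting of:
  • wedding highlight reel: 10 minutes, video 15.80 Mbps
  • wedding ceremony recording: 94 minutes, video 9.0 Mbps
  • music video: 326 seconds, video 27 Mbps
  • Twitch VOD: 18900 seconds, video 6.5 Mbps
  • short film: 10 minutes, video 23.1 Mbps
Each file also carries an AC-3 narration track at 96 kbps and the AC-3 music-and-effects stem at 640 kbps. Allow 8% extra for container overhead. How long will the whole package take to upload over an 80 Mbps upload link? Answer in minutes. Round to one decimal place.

50.6 minutes

Audio total: 96 + 640 = 736 kbps = 0.736 Mbps.
wedding highlight reel: 16.536 Mbps × 600 s × 1.08 = 10715.3 Mb
wedding ceremony recording: 9.736 Mbps × 5640 s × 1.08 = 59303.9 Mb
music video: 27.736 Mbps × 326 s × 1.08 = 9765.3 Mb
Twitch VOD: 7.236 Mbps × 18900 s × 1.08 = 147701.2 Mb
short film: 23.836 Mbps × 600 s × 1.08 = 15445.7 Mb
Total: 242931.5 Mb = 30366.4 MB.
At 80 Mbps: 242931.5 / 80 = 3037 s ≈ 50.6 minutes.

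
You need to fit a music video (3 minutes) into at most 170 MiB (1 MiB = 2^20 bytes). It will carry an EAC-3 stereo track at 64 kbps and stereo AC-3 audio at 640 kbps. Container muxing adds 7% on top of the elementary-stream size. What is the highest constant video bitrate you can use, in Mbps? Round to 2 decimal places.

Budget: 170 MiB = 1426.1 Mb.
Stream payload after overhead: 1426.1 / 1.07 = 1332.8 Mb.
3 min = 180 s
Total bitrate budget: 1332.8 Mb / 180 s = 7.404 Mbps.
Audio total: 64 + 640 = 704 kbps = 0.704 Mbps.
Video: 7.404 − 0.704 = 6.700 Mbps.

6.70 Mbps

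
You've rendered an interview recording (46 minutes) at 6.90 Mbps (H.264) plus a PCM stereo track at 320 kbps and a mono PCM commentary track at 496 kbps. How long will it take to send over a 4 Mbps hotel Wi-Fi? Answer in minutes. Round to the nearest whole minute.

46 min = 2760 s
Audio total: 320 + 496 = 816 kbps = 0.816 Mbps.
Total bitrate: 7.716 Mbps.
File: 7.716 Mbps × 2760 s = 21296.2 Mb.
At 4 Mbps: 21296.2 / 4 = 5324.0 s ≈ 88.7 minutes.

89 minutes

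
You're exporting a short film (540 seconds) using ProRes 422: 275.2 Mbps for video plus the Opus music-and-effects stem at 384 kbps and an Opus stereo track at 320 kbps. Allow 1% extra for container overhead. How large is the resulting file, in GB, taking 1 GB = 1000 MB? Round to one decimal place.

18.8 GB

Audio total: 384 + 320 = 704 kbps = 0.704 Mbps.
Total bitrate: 275.2 + 0.704 = 275.904 Mbps.
Stream data: 275.904 Mbps × 540 s = 148988.2 Mb.
With 1% container overhead: ×1.01.
150,478 Mb ÷ 8 = 18,810 MB → 18.81 GB.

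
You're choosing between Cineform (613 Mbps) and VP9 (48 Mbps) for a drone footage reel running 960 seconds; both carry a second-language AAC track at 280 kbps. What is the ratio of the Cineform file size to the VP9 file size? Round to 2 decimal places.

Audio: 280 kbps = 0.280 Mbps.
Cineform: 613.280 Mbps × 960 s = 588748.8 Mb = 73.594 GB.
VP9: 48.280 Mbps × 960 s = 46348.8 Mb = 5.794 GB.
Ratio: 73.594 / 5.794 = 12.703.

12.70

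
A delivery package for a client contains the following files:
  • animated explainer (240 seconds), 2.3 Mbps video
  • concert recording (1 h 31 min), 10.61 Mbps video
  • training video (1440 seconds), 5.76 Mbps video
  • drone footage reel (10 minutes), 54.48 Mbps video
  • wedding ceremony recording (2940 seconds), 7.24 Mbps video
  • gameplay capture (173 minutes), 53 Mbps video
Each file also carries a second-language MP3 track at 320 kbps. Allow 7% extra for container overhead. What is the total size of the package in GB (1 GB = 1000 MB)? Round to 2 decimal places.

90.63 GB

Audio: 320 kbps = 0.320 Mbps.
animated explainer: 2.620 Mbps × 240 s × 1.07 = 672.8 Mb
concert recording: 10.930 Mbps × 5460 s × 1.07 = 63855.2 Mb
training video: 6.080 Mbps × 1440 s × 1.07 = 9368.1 Mb
drone footage reel: 54.800 Mbps × 600 s × 1.07 = 35181.6 Mb
wedding ceremony recording: 7.560 Mbps × 2940 s × 1.07 = 23782.2 Mb
gameplay capture: 53.320 Mbps × 10380 s × 1.07 = 592203.9 Mb
Total: 725063.9 Mb = 90633.0 MB.
= 90.63 GB.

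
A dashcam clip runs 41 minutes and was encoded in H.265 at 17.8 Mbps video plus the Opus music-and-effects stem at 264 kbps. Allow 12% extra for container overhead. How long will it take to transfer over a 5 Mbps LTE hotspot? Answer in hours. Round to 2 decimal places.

41 min = 2460 s
Audio: 264 kbps = 0.264 Mbps.
Total bitrate: 18.064 Mbps.
File: 18.064 Mbps × 2460 s = 44437.4 Mb.
With 12% container overhead: ×1.12. → 49769.9 Mb.
At 5 Mbps: 49769.9 / 5 = 9954.0 s ≈ 2.76 hours.

2.76 hours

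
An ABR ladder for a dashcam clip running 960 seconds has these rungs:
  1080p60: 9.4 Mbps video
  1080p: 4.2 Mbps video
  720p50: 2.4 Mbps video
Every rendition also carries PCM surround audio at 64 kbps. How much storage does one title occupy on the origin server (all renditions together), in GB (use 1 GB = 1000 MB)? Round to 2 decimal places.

1.94 GB

Audio: 64 kbps = 0.064 Mbps.
Sum of rendition bitrates: (9.4+0.064) + (4.2+0.064) + (2.4+0.064) = 16.192 Mbps.
× 960 s = 15,544 Mb = 1,943 MB = 1.943 GB.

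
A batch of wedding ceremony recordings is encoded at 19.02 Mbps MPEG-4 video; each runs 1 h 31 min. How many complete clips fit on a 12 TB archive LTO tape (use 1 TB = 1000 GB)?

1 h 31 min = 91 min = 5460 s
Per item: 19.020 Mbps × 5460 s = 103,849 Mb = 12,981 MB.
Capacity: 12 TB = 96,000,000 Mb; 924.42 items → 924 complete.

924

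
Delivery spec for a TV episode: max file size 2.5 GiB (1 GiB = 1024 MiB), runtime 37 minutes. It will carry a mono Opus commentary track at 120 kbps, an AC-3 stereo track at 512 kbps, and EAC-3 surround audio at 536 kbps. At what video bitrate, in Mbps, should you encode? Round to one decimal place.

Budget: 2.5 GiB = 21474.8 Mb.
37 min = 2220 s
Total bitrate budget: 21474.8 Mb / 2220 s = 9.673 Mbps.
Audio total: 120 + 512 + 536 = 1168 kbps = 1.168 Mbps.
Video: 9.673 − 1.168 = 8.505 Mbps.

8.5 Mbps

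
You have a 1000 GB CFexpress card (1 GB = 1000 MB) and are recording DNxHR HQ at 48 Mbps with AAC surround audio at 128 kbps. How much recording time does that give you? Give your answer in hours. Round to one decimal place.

46.2 hours

Audio: 128 kbps = 0.128 Mbps.
Total bitrate: 48 + 0.128 = 48.128 Mbps.
Capacity: 1000 GB = 8,000,000 Mb.
Recording time: 8,000,000 / 48.128 = 166,223 s ≈ 46.2 hours.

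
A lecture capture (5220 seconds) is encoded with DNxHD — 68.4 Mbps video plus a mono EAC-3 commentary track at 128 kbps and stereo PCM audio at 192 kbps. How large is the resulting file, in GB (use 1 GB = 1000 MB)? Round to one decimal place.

44.8 GB

Audio total: 128 + 192 = 320 kbps = 0.320 Mbps.
Total bitrate: 68.4 + 0.320 = 68.720 Mbps.
Stream data: 68.720 Mbps × 5220 s = 358718.4 Mb.
358,718 Mb ÷ 8 = 44,840 MB → 44.84 GB.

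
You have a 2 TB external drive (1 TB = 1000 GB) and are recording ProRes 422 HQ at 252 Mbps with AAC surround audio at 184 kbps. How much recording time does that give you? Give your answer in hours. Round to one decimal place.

Audio: 184 kbps = 0.184 Mbps.
Total bitrate: 252 + 0.184 = 252.184 Mbps.
Capacity: 2 TB = 16,000,000 Mb.
Recording time: 16,000,000 / 252.184 = 63,446 s ≈ 17.6 hours.

17.6 hours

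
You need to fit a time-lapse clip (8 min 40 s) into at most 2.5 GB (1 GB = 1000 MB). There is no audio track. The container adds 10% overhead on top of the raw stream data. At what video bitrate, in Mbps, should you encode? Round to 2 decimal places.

Budget: 2.5 GB = 20000.0 Mb.
Stream payload after overhead: 20000.0 / 1.10 = 18181.8 Mb.
8 min 40 s = 520 s
Total bitrate budget: 18181.8 Mb / 520 s = 34.965 Mbps.

34.97 Mbps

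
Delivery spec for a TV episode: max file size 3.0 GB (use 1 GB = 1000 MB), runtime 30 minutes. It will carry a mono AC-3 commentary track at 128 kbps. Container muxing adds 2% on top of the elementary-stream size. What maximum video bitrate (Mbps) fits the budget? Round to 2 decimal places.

12.94 Mbps

Budget: 3.0 GB = 24000.0 Mb.
Stream payload after overhead: 24000.0 / 1.02 = 23529.4 Mb.
30 min = 1800 s
Total bitrate budget: 23529.4 Mb / 1800 s = 13.072 Mbps.
Audio: 128 kbps = 0.128 Mbps.
Video: 13.072 − 0.128 = 12.944 Mbps.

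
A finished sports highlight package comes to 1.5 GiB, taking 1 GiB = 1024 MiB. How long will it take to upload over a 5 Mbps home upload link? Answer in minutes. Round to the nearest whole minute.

File: 1.5 GiB = 12884.9 Mb.
At 5 Mbps: 12884.9 / 5 = 2577.0 s ≈ 42.9 minutes.

43 minutes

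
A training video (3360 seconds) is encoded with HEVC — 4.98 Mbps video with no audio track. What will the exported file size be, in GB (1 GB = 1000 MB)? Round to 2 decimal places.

2.09 GB

Total bitrate: 4.98 Mbps.
Stream data: 4.980 Mbps × 3360 s = 16732.8 Mb.
16,733 Mb ÷ 8 = 2,092 MB → 2.092 GB.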